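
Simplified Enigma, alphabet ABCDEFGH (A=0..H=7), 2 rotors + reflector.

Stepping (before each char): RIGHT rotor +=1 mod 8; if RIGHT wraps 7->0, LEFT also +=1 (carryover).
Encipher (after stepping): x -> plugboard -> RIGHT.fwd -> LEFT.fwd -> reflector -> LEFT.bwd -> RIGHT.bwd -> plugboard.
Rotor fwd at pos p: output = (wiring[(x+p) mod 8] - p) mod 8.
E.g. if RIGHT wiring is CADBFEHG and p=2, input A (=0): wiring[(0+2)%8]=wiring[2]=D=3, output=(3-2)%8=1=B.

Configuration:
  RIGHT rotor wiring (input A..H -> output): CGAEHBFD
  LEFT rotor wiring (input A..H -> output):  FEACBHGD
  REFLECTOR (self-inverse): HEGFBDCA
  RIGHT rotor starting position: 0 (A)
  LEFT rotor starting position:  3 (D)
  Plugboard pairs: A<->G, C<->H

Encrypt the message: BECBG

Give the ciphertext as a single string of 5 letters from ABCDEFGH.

Char 1 ('B'): step: R->1, L=3; B->plug->B->R->H->L->F->refl->D->L'->D->R'->C->plug->H
Char 2 ('E'): step: R->2, L=3; E->plug->E->R->D->L->D->refl->F->L'->H->R'->D->plug->D
Char 3 ('C'): step: R->3, L=3; C->plug->H->R->F->L->C->refl->G->L'->B->R'->A->plug->G
Char 4 ('B'): step: R->4, L=3; B->plug->B->R->F->L->C->refl->G->L'->B->R'->C->plug->H
Char 5 ('G'): step: R->5, L=3; G->plug->A->R->E->L->A->refl->H->L'->A->R'->B->plug->B

Answer: HDGHB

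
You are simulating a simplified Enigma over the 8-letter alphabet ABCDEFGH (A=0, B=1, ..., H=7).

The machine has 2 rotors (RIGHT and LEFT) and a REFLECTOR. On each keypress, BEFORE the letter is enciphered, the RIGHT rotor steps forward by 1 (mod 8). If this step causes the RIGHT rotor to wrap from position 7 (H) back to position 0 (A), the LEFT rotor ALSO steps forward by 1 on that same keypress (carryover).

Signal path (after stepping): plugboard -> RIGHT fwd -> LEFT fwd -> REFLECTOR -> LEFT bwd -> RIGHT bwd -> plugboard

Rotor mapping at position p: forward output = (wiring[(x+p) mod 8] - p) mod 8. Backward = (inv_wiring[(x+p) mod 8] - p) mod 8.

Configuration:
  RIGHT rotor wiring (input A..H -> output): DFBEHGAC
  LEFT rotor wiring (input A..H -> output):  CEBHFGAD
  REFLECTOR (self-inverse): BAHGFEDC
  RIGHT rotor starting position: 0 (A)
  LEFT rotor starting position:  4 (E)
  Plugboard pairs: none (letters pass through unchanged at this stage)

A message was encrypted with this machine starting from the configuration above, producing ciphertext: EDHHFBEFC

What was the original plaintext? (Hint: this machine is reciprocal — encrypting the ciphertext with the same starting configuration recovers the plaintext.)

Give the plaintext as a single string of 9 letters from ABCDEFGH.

Answer: BAGGGDFDE

Derivation:
Char 1 ('E'): step: R->1, L=4; E->plug->E->R->F->L->A->refl->B->L'->A->R'->B->plug->B
Char 2 ('D'): step: R->2, L=4; D->plug->D->R->E->L->G->refl->D->L'->H->R'->A->plug->A
Char 3 ('H'): step: R->3, L=4; H->plug->H->R->G->L->F->refl->E->L'->C->R'->G->plug->G
Char 4 ('H'): step: R->4, L=4; H->plug->H->R->A->L->B->refl->A->L'->F->R'->G->plug->G
Char 5 ('F'): step: R->5, L=4; F->plug->F->R->E->L->G->refl->D->L'->H->R'->G->plug->G
Char 6 ('B'): step: R->6, L=4; B->plug->B->R->E->L->G->refl->D->L'->H->R'->D->plug->D
Char 7 ('E'): step: R->7, L=4; E->plug->E->R->F->L->A->refl->B->L'->A->R'->F->plug->F
Char 8 ('F'): step: R->0, L->5 (L advanced); F->plug->F->R->G->L->C->refl->H->L'->E->R'->D->plug->D
Char 9 ('C'): step: R->1, L=5; C->plug->C->R->D->L->F->refl->E->L'->F->R'->E->plug->E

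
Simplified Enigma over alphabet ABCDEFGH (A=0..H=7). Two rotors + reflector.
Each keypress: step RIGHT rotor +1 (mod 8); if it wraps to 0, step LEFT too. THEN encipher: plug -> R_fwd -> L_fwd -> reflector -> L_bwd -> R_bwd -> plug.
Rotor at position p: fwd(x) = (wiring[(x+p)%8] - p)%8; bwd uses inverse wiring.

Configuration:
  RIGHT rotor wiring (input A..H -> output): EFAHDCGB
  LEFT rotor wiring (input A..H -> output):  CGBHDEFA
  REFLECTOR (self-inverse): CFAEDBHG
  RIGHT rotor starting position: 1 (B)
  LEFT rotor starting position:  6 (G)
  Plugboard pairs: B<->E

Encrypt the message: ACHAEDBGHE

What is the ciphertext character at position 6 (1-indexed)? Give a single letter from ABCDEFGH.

Char 1 ('A'): step: R->2, L=6; A->plug->A->R->G->L->F->refl->B->L'->F->R'->B->plug->E
Char 2 ('C'): step: R->3, L=6; C->plug->C->R->H->L->G->refl->H->L'->A->R'->B->plug->E
Char 3 ('H'): step: R->4, L=6; H->plug->H->R->D->L->A->refl->C->L'->B->R'->F->plug->F
Char 4 ('A'): step: R->5, L=6; A->plug->A->R->F->L->B->refl->F->L'->G->R'->H->plug->H
Char 5 ('E'): step: R->6, L=6; E->plug->B->R->D->L->A->refl->C->L'->B->R'->F->plug->F
Char 6 ('D'): step: R->7, L=6; D->plug->D->R->B->L->C->refl->A->L'->D->R'->G->plug->G

G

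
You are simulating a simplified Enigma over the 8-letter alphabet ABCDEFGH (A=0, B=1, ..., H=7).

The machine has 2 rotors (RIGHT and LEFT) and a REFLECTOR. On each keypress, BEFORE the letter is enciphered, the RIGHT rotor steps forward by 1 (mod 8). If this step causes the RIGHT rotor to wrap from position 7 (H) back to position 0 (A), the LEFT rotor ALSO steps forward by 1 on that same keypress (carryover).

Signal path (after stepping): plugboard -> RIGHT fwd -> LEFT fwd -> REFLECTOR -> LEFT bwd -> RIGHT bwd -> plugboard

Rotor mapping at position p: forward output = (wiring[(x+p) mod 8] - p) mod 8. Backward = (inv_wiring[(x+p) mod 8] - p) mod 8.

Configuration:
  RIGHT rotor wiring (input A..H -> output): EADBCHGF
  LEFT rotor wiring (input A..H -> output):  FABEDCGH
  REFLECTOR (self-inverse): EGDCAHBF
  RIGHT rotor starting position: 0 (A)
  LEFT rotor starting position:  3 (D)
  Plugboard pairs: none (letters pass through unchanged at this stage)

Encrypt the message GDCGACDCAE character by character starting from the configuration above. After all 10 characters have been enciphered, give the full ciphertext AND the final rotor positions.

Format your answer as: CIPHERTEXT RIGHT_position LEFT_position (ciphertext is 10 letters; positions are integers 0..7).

Char 1 ('G'): step: R->1, L=3; G->plug->G->R->E->L->E->refl->A->L'->B->R'->D->plug->D
Char 2 ('D'): step: R->2, L=3; D->plug->D->R->F->L->C->refl->D->L'->D->R'->F->plug->F
Char 3 ('C'): step: R->3, L=3; C->plug->C->R->E->L->E->refl->A->L'->B->R'->F->plug->F
Char 4 ('G'): step: R->4, L=3; G->plug->G->R->H->L->G->refl->B->L'->A->R'->E->plug->E
Char 5 ('A'): step: R->5, L=3; A->plug->A->R->C->L->H->refl->F->L'->G->R'->F->plug->F
Char 6 ('C'): step: R->6, L=3; C->plug->C->R->G->L->F->refl->H->L'->C->R'->D->plug->D
Char 7 ('D'): step: R->7, L=3; D->plug->D->R->E->L->E->refl->A->L'->B->R'->C->plug->C
Char 8 ('C'): step: R->0, L->4 (L advanced); C->plug->C->R->D->L->D->refl->C->L'->C->R'->E->plug->E
Char 9 ('A'): step: R->1, L=4; A->plug->A->R->H->L->A->refl->E->L'->F->R'->F->plug->F
Char 10 ('E'): step: R->2, L=4; E->plug->E->R->E->L->B->refl->G->L'->B->R'->A->plug->A
Final: ciphertext=DFFEFDCEFA, RIGHT=2, LEFT=4

Answer: DFFEFDCEFA 2 4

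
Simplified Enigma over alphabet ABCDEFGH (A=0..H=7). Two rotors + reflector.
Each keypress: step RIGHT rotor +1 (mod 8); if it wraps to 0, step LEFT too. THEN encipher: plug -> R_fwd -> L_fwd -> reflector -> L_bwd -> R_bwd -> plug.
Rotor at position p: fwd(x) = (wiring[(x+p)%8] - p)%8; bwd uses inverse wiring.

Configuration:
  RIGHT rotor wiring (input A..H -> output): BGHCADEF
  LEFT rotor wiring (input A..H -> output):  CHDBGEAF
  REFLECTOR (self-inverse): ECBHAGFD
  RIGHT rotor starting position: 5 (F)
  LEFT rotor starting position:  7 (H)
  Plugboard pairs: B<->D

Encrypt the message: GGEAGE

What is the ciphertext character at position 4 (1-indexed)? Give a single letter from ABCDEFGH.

Char 1 ('G'): step: R->6, L=7; G->plug->G->R->C->L->A->refl->E->L'->D->R'->C->plug->C
Char 2 ('G'): step: R->7, L=7; G->plug->G->R->E->L->C->refl->B->L'->H->R'->C->plug->C
Char 3 ('E'): step: R->0, L->0 (L advanced); E->plug->E->R->A->L->C->refl->B->L'->D->R'->F->plug->F
Char 4 ('A'): step: R->1, L=0; A->plug->A->R->F->L->E->refl->A->L'->G->R'->B->plug->D

D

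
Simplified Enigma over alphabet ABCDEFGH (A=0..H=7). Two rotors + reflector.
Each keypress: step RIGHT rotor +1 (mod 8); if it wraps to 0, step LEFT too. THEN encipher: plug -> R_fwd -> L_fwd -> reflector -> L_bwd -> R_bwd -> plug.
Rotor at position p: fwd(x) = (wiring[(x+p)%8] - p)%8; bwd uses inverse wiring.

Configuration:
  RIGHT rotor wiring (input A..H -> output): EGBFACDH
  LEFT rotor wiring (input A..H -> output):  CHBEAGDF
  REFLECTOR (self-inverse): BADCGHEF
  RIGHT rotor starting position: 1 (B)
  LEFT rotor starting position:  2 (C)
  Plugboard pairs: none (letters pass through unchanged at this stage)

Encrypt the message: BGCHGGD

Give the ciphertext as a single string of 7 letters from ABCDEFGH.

Char 1 ('B'): step: R->2, L=2; B->plug->B->R->D->L->E->refl->G->L'->C->R'->G->plug->G
Char 2 ('G'): step: R->3, L=2; G->plug->G->R->D->L->E->refl->G->L'->C->R'->A->plug->A
Char 3 ('C'): step: R->4, L=2; C->plug->C->R->H->L->F->refl->H->L'->A->R'->E->plug->E
Char 4 ('H'): step: R->5, L=2; H->plug->H->R->D->L->E->refl->G->L'->C->R'->C->plug->C
Char 5 ('G'): step: R->6, L=2; G->plug->G->R->C->L->G->refl->E->L'->D->R'->E->plug->E
Char 6 ('G'): step: R->7, L=2; G->plug->G->R->D->L->E->refl->G->L'->C->R'->D->plug->D
Char 7 ('D'): step: R->0, L->3 (L advanced); D->plug->D->R->F->L->H->refl->F->L'->B->R'->C->plug->C

Answer: GAECEDC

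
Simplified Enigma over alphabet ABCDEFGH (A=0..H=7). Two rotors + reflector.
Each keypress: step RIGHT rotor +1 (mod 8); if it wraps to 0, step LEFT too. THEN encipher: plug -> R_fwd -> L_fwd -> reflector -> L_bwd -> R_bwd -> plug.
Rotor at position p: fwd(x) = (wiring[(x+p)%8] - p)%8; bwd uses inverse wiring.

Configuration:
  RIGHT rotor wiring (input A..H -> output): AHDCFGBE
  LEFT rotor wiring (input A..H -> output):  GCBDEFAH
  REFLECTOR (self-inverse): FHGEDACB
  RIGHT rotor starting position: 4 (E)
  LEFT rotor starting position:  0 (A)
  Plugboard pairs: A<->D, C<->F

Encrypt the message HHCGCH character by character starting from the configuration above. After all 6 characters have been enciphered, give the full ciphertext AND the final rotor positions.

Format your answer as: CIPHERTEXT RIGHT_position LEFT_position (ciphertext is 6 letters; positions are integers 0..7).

Answer: DADBEB 2 1

Derivation:
Char 1 ('H'): step: R->5, L=0; H->plug->H->R->A->L->G->refl->C->L'->B->R'->A->plug->D
Char 2 ('H'): step: R->6, L=0; H->plug->H->R->A->L->G->refl->C->L'->B->R'->D->plug->A
Char 3 ('C'): step: R->7, L=0; C->plug->F->R->G->L->A->refl->F->L'->F->R'->A->plug->D
Char 4 ('G'): step: R->0, L->1 (L advanced); G->plug->G->R->B->L->A->refl->F->L'->H->R'->B->plug->B
Char 5 ('C'): step: R->1, L=1; C->plug->F->R->A->L->B->refl->H->L'->F->R'->E->plug->E
Char 6 ('H'): step: R->2, L=1; H->plug->H->R->F->L->H->refl->B->L'->A->R'->B->plug->B
Final: ciphertext=DADBEB, RIGHT=2, LEFT=1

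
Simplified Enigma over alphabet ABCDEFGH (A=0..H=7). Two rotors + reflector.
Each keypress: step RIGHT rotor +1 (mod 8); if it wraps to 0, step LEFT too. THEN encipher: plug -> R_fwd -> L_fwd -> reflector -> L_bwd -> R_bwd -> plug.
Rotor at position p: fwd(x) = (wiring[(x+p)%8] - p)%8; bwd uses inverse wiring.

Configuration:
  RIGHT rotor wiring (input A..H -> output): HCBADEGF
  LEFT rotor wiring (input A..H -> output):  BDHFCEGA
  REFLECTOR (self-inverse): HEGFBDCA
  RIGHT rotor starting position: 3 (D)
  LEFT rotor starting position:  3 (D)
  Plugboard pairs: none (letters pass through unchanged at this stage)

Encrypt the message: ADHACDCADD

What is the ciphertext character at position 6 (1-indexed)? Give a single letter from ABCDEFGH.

Char 1 ('A'): step: R->4, L=3; A->plug->A->R->H->L->E->refl->B->L'->C->R'->C->plug->C
Char 2 ('D'): step: R->5, L=3; D->plug->D->R->C->L->B->refl->E->L'->H->R'->A->plug->A
Char 3 ('H'): step: R->6, L=3; H->plug->H->R->G->L->A->refl->H->L'->B->R'->C->plug->C
Char 4 ('A'): step: R->7, L=3; A->plug->A->R->G->L->A->refl->H->L'->B->R'->E->plug->E
Char 5 ('C'): step: R->0, L->4 (L advanced); C->plug->C->R->B->L->A->refl->H->L'->F->R'->H->plug->H
Char 6 ('D'): step: R->1, L=4; D->plug->D->R->C->L->C->refl->G->L'->A->R'->B->plug->B

B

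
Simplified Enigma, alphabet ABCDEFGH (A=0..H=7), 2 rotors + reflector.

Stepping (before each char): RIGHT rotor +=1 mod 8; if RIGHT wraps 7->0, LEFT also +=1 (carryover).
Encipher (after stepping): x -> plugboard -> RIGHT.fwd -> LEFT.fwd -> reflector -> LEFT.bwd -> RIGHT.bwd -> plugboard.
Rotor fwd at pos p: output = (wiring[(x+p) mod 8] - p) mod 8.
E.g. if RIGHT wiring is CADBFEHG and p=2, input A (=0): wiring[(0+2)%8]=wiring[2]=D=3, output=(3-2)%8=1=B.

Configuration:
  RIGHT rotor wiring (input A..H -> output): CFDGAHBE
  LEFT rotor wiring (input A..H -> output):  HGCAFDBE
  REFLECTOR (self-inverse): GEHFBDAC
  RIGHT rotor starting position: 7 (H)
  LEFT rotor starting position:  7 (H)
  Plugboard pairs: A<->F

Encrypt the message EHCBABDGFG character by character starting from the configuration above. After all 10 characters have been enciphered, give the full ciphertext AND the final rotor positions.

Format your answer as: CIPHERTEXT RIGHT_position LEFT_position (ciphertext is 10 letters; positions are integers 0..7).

Answer: FGECBDBHHH 1 1

Derivation:
Char 1 ('E'): step: R->0, L->0 (L advanced); E->plug->E->R->A->L->H->refl->C->L'->C->R'->A->plug->F
Char 2 ('H'): step: R->1, L=0; H->plug->H->R->B->L->G->refl->A->L'->D->R'->G->plug->G
Char 3 ('C'): step: R->2, L=0; C->plug->C->R->G->L->B->refl->E->L'->H->R'->E->plug->E
Char 4 ('B'): step: R->3, L=0; B->plug->B->R->F->L->D->refl->F->L'->E->R'->C->plug->C
Char 5 ('A'): step: R->4, L=0; A->plug->F->R->B->L->G->refl->A->L'->D->R'->B->plug->B
Char 6 ('B'): step: R->5, L=0; B->plug->B->R->E->L->F->refl->D->L'->F->R'->D->plug->D
Char 7 ('D'): step: R->6, L=0; D->plug->D->R->H->L->E->refl->B->L'->G->R'->B->plug->B
Char 8 ('G'): step: R->7, L=0; G->plug->G->R->A->L->H->refl->C->L'->C->R'->H->plug->H
Char 9 ('F'): step: R->0, L->1 (L advanced); F->plug->A->R->C->L->H->refl->C->L'->E->R'->H->plug->H
Char 10 ('G'): step: R->1, L=1; G->plug->G->R->D->L->E->refl->B->L'->B->R'->H->plug->H
Final: ciphertext=FGECBDBHHH, RIGHT=1, LEFT=1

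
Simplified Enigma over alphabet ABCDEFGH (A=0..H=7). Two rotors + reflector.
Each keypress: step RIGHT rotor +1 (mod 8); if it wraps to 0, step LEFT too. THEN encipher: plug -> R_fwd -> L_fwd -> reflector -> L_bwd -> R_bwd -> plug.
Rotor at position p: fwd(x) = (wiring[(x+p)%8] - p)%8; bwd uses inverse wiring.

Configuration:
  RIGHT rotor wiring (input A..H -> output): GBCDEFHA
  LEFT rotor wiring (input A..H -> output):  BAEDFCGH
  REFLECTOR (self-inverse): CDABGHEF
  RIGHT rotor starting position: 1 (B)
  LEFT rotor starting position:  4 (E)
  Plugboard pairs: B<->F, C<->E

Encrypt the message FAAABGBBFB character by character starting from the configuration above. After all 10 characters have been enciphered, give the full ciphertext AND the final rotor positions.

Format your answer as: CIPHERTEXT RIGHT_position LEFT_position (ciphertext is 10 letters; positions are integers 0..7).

Char 1 ('F'): step: R->2, L=4; F->plug->B->R->B->L->G->refl->E->L'->F->R'->E->plug->C
Char 2 ('A'): step: R->3, L=4; A->plug->A->R->A->L->B->refl->D->L'->D->R'->F->plug->B
Char 3 ('A'): step: R->4, L=4; A->plug->A->R->A->L->B->refl->D->L'->D->R'->C->plug->E
Char 4 ('A'): step: R->5, L=4; A->plug->A->R->A->L->B->refl->D->L'->D->R'->C->plug->E
Char 5 ('B'): step: R->6, L=4; B->plug->F->R->F->L->E->refl->G->L'->B->R'->A->plug->A
Char 6 ('G'): step: R->7, L=4; G->plug->G->R->G->L->A->refl->C->L'->C->R'->C->plug->E
Char 7 ('B'): step: R->0, L->5 (L advanced); B->plug->F->R->F->L->H->refl->F->L'->A->R'->H->plug->H
Char 8 ('B'): step: R->1, L=5; B->plug->F->R->G->L->G->refl->E->L'->D->R'->D->plug->D
Char 9 ('F'): step: R->2, L=5; F->plug->B->R->B->L->B->refl->D->L'->E->R'->G->plug->G
Char 10 ('B'): step: R->3, L=5; B->plug->F->R->D->L->E->refl->G->L'->G->R'->G->plug->G
Final: ciphertext=CBEEAEHDGG, RIGHT=3, LEFT=5

Answer: CBEEAEHDGG 3 5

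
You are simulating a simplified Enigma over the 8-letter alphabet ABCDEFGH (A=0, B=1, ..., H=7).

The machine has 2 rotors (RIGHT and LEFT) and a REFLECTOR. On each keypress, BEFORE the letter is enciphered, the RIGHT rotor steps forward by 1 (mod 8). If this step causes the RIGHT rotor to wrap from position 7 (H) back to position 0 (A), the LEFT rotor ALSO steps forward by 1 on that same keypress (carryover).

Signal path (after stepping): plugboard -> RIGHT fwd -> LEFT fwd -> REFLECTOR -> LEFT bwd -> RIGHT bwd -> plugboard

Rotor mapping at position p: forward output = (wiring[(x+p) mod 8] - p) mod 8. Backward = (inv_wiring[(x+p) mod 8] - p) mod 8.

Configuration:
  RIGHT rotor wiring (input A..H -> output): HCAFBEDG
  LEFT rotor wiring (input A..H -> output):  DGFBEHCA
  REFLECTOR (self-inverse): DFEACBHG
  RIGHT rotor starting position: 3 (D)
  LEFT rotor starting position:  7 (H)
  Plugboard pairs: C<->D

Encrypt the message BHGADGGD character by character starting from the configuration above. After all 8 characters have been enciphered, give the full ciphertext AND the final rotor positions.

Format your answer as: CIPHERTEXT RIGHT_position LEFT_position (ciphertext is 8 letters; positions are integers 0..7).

Answer: ADEEAAEH 3 0

Derivation:
Char 1 ('B'): step: R->4, L=7; B->plug->B->R->A->L->B->refl->F->L'->F->R'->A->plug->A
Char 2 ('H'): step: R->5, L=7; H->plug->H->R->E->L->C->refl->E->L'->B->R'->C->plug->D
Char 3 ('G'): step: R->6, L=7; G->plug->G->R->D->L->G->refl->H->L'->C->R'->E->plug->E
Char 4 ('A'): step: R->7, L=7; A->plug->A->R->H->L->D->refl->A->L'->G->R'->E->plug->E
Char 5 ('D'): step: R->0, L->0 (L advanced); D->plug->C->R->A->L->D->refl->A->L'->H->R'->A->plug->A
Char 6 ('G'): step: R->1, L=0; G->plug->G->R->F->L->H->refl->G->L'->B->R'->A->plug->A
Char 7 ('G'): step: R->2, L=0; G->plug->G->R->F->L->H->refl->G->L'->B->R'->E->plug->E
Char 8 ('D'): step: R->3, L=0; D->plug->C->R->B->L->G->refl->H->L'->F->R'->H->plug->H
Final: ciphertext=ADEEAAEH, RIGHT=3, LEFT=0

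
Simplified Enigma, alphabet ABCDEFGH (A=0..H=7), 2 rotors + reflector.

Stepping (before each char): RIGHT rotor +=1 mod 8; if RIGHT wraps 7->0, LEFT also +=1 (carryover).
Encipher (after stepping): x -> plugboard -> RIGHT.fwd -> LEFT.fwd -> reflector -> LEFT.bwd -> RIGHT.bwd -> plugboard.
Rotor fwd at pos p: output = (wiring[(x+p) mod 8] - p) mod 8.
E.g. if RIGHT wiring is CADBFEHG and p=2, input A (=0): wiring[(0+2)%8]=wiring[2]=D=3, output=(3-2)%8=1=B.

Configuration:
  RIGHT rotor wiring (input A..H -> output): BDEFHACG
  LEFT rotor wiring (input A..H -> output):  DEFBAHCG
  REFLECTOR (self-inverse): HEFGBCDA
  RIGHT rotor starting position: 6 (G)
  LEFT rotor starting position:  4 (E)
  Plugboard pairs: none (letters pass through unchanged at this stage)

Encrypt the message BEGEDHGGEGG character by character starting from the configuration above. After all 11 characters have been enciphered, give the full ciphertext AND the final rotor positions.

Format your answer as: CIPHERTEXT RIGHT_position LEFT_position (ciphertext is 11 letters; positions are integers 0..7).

Char 1 ('B'): step: R->7, L=4; B->plug->B->R->C->L->G->refl->D->L'->B->R'->G->plug->G
Char 2 ('E'): step: R->0, L->5 (L advanced); E->plug->E->R->H->L->D->refl->G->L'->D->R'->B->plug->B
Char 3 ('G'): step: R->1, L=5; G->plug->G->R->F->L->A->refl->H->L'->E->R'->C->plug->C
Char 4 ('E'): step: R->2, L=5; E->plug->E->R->A->L->C->refl->F->L'->B->R'->H->plug->H
Char 5 ('D'): step: R->3, L=5; D->plug->D->R->H->L->D->refl->G->L'->D->R'->E->plug->E
Char 6 ('H'): step: R->4, L=5; H->plug->H->R->B->L->F->refl->C->L'->A->R'->G->plug->G
Char 7 ('G'): step: R->5, L=5; G->plug->G->R->A->L->C->refl->F->L'->B->R'->C->plug->C
Char 8 ('G'): step: R->6, L=5; G->plug->G->R->B->L->F->refl->C->L'->A->R'->B->plug->B
Char 9 ('E'): step: R->7, L=5; E->plug->E->R->G->L->E->refl->B->L'->C->R'->B->plug->B
Char 10 ('G'): step: R->0, L->6 (L advanced); G->plug->G->R->C->L->F->refl->C->L'->G->R'->H->plug->H
Char 11 ('G'): step: R->1, L=6; G->plug->G->R->F->L->D->refl->G->L'->D->R'->B->plug->B
Final: ciphertext=GBCHEGCBBHB, RIGHT=1, LEFT=6

Answer: GBCHEGCBBHB 1 6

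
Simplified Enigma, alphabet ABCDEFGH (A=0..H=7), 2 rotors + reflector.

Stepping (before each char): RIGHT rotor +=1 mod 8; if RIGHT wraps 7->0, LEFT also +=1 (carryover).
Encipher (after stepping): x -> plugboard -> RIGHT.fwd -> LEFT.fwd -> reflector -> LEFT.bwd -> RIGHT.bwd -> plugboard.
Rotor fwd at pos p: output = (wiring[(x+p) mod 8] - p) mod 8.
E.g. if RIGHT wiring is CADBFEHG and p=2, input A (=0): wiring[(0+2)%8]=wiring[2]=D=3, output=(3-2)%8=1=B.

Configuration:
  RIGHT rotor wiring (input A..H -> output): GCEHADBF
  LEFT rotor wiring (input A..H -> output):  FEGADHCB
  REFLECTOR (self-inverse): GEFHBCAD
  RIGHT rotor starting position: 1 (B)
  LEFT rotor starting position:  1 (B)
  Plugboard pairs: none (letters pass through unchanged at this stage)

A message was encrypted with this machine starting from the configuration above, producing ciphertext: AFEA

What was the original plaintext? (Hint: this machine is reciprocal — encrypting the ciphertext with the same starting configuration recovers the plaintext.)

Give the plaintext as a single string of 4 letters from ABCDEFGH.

Answer: HHGB

Derivation:
Char 1 ('A'): step: R->2, L=1; A->plug->A->R->C->L->H->refl->D->L'->A->R'->H->plug->H
Char 2 ('F'): step: R->3, L=1; F->plug->F->R->D->L->C->refl->F->L'->B->R'->H->plug->H
Char 3 ('E'): step: R->4, L=1; E->plug->E->R->C->L->H->refl->D->L'->A->R'->G->plug->G
Char 4 ('A'): step: R->5, L=1; A->plug->A->R->G->L->A->refl->G->L'->E->R'->B->plug->B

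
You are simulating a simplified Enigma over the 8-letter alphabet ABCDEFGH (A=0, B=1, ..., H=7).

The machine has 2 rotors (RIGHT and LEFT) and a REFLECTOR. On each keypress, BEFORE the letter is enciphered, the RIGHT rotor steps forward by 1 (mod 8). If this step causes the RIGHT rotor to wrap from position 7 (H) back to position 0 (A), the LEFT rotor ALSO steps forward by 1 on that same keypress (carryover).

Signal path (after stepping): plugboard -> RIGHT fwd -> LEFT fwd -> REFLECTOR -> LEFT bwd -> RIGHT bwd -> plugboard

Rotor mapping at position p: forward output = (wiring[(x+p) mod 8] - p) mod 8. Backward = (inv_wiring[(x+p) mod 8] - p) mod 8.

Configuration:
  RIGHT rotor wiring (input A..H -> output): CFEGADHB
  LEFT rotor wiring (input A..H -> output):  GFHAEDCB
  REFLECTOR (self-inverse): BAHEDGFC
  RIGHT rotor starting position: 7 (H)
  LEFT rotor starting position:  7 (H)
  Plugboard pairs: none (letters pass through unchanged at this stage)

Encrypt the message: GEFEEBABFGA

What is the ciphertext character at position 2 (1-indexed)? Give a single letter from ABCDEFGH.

Char 1 ('G'): step: R->0, L->0 (L advanced); G->plug->G->R->H->L->B->refl->A->L'->D->R'->F->plug->F
Char 2 ('E'): step: R->1, L=0; E->plug->E->R->C->L->H->refl->C->L'->G->R'->F->plug->F

F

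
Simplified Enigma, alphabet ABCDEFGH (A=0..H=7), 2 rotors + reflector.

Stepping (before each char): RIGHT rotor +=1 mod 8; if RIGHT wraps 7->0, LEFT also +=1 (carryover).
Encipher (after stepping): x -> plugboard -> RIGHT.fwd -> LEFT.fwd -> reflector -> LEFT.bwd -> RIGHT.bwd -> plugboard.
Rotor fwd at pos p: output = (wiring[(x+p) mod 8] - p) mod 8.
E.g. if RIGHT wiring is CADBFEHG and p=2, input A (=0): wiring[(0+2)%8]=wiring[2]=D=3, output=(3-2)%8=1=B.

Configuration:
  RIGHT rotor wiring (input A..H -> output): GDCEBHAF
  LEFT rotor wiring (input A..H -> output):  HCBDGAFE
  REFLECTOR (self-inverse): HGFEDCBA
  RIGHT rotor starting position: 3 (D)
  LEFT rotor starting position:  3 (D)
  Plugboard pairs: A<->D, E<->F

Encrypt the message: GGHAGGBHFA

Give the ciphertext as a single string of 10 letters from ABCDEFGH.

Answer: HHAEDBAEDH

Derivation:
Char 1 ('G'): step: R->4, L=3; G->plug->G->R->G->L->H->refl->A->L'->A->R'->H->plug->H
Char 2 ('G'): step: R->5, L=3; G->plug->G->R->H->L->G->refl->B->L'->E->R'->H->plug->H
Char 3 ('H'): step: R->6, L=3; H->plug->H->R->B->L->D->refl->E->L'->F->R'->D->plug->A
Char 4 ('A'): step: R->7, L=3; A->plug->D->R->D->L->C->refl->F->L'->C->R'->F->plug->E
Char 5 ('G'): step: R->0, L->4 (L advanced); G->plug->G->R->A->L->C->refl->F->L'->G->R'->A->plug->D
Char 6 ('G'): step: R->1, L=4; G->plug->G->R->E->L->D->refl->E->L'->B->R'->B->plug->B
Char 7 ('B'): step: R->2, L=4; B->plug->B->R->C->L->B->refl->G->L'->F->R'->D->plug->A
Char 8 ('H'): step: R->3, L=4; H->plug->H->R->H->L->H->refl->A->L'->D->R'->F->plug->E
Char 9 ('F'): step: R->4, L=4; F->plug->E->R->C->L->B->refl->G->L'->F->R'->A->plug->D
Char 10 ('A'): step: R->5, L=4; A->plug->D->R->B->L->E->refl->D->L'->E->R'->H->plug->H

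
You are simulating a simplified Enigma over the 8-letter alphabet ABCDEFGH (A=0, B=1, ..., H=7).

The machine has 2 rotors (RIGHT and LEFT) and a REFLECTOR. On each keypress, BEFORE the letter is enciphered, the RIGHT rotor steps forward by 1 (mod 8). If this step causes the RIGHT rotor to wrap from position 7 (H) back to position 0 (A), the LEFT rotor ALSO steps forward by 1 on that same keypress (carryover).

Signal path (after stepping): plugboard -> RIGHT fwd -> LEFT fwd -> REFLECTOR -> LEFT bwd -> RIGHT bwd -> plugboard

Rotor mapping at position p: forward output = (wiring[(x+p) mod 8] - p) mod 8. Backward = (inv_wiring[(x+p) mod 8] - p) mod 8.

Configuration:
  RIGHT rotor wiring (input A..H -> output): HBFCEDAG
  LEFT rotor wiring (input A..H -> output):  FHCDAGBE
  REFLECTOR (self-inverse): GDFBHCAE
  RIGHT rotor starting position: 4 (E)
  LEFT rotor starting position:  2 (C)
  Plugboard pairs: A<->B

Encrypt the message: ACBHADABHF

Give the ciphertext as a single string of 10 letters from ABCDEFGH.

Char 1 ('A'): step: R->5, L=2; A->plug->B->R->D->L->E->refl->H->L'->E->R'->E->plug->E
Char 2 ('C'): step: R->6, L=2; C->plug->C->R->B->L->B->refl->D->L'->G->R'->G->plug->G
Char 3 ('B'): step: R->7, L=2; B->plug->A->R->H->L->F->refl->C->L'->F->R'->F->plug->F
Char 4 ('H'): step: R->0, L->3 (L advanced); H->plug->H->R->G->L->E->refl->H->L'->H->R'->A->plug->B
Char 5 ('A'): step: R->1, L=3; A->plug->B->R->E->L->B->refl->D->L'->C->R'->E->plug->E
Char 6 ('D'): step: R->2, L=3; D->plug->D->R->B->L->F->refl->C->L'->F->R'->G->plug->G
Char 7 ('A'): step: R->3, L=3; A->plug->B->R->B->L->F->refl->C->L'->F->R'->D->plug->D
Char 8 ('B'): step: R->4, L=3; B->plug->A->R->A->L->A->refl->G->L'->D->R'->E->plug->E
Char 9 ('H'): step: R->5, L=3; H->plug->H->R->H->L->H->refl->E->L'->G->R'->A->plug->B
Char 10 ('F'): step: R->6, L=3; F->plug->F->R->E->L->B->refl->D->L'->C->R'->A->plug->B

Answer: EGFBEGDEBB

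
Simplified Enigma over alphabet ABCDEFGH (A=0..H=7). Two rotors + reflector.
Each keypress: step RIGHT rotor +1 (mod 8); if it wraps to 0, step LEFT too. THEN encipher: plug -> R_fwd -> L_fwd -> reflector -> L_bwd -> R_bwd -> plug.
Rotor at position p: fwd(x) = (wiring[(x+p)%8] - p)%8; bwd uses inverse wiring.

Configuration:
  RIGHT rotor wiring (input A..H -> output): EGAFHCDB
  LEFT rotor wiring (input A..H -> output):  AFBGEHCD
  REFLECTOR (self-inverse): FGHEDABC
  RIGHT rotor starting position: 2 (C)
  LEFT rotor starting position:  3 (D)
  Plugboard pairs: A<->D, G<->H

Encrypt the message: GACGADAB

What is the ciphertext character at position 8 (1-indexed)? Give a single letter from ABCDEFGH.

Char 1 ('G'): step: R->3, L=3; G->plug->H->R->F->L->F->refl->A->L'->E->R'->B->plug->B
Char 2 ('A'): step: R->4, L=3; A->plug->D->R->F->L->F->refl->A->L'->E->R'->G->plug->H
Char 3 ('C'): step: R->5, L=3; C->plug->C->R->E->L->A->refl->F->L'->F->R'->A->plug->D
Char 4 ('G'): step: R->6, L=3; G->plug->H->R->E->L->A->refl->F->L'->F->R'->A->plug->D
Char 5 ('A'): step: R->7, L=3; A->plug->D->R->B->L->B->refl->G->L'->H->R'->C->plug->C
Char 6 ('D'): step: R->0, L->4 (L advanced); D->plug->A->R->E->L->E->refl->D->L'->B->R'->H->plug->G
Char 7 ('A'): step: R->1, L=4; A->plug->D->R->G->L->F->refl->A->L'->A->R'->G->plug->H
Char 8 ('B'): step: R->2, L=4; B->plug->B->R->D->L->H->refl->C->L'->H->R'->F->plug->F

F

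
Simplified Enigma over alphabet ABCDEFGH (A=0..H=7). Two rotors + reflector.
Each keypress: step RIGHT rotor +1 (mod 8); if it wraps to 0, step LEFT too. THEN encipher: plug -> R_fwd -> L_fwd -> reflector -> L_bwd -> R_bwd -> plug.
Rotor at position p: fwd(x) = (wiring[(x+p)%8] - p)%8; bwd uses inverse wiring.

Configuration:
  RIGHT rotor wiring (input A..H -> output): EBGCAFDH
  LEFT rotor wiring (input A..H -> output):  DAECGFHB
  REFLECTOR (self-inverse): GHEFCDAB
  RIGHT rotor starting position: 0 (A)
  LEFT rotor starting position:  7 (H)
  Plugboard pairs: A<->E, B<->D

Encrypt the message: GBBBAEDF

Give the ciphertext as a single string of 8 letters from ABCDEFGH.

Answer: BEFEHGCA

Derivation:
Char 1 ('G'): step: R->1, L=7; G->plug->G->R->G->L->G->refl->A->L'->H->R'->D->plug->B
Char 2 ('B'): step: R->2, L=7; B->plug->D->R->D->L->F->refl->D->L'->E->R'->A->plug->E
Char 3 ('B'): step: R->3, L=7; B->plug->D->R->A->L->C->refl->E->L'->B->R'->F->plug->F
Char 4 ('B'): step: R->4, L=7; B->plug->D->R->D->L->F->refl->D->L'->E->R'->A->plug->E
Char 5 ('A'): step: R->5, L=7; A->plug->E->R->E->L->D->refl->F->L'->D->R'->H->plug->H
Char 6 ('E'): step: R->6, L=7; E->plug->A->R->F->L->H->refl->B->L'->C->R'->G->plug->G
Char 7 ('D'): step: R->7, L=7; D->plug->B->R->F->L->H->refl->B->L'->C->R'->C->plug->C
Char 8 ('F'): step: R->0, L->0 (L advanced); F->plug->F->R->F->L->F->refl->D->L'->A->R'->E->plug->A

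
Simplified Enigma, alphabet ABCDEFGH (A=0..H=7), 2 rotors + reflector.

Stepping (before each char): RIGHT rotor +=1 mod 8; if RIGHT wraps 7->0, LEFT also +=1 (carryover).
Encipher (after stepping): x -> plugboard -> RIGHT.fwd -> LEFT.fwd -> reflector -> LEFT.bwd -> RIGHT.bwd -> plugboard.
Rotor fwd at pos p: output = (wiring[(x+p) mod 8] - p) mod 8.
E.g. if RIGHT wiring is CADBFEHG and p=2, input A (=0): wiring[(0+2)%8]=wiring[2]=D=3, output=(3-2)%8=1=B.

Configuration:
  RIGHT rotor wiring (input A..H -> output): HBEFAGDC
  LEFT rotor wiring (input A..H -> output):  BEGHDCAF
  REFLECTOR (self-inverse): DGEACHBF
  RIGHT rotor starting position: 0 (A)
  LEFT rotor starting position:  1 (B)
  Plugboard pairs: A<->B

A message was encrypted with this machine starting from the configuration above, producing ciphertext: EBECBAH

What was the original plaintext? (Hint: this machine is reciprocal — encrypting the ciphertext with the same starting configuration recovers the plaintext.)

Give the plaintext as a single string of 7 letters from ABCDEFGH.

Char 1 ('E'): step: R->1, L=1; E->plug->E->R->F->L->H->refl->F->L'->B->R'->G->plug->G
Char 2 ('B'): step: R->2, L=1; B->plug->A->R->C->L->G->refl->B->L'->E->R'->D->plug->D
Char 3 ('E'): step: R->3, L=1; E->plug->E->R->H->L->A->refl->D->L'->A->R'->D->plug->D
Char 4 ('C'): step: R->4, L=1; C->plug->C->R->H->L->A->refl->D->L'->A->R'->G->plug->G
Char 5 ('B'): step: R->5, L=1; B->plug->A->R->B->L->F->refl->H->L'->F->R'->C->plug->C
Char 6 ('A'): step: R->6, L=1; A->plug->B->R->E->L->B->refl->G->L'->C->R'->G->plug->G
Char 7 ('H'): step: R->7, L=1; H->plug->H->R->E->L->B->refl->G->L'->C->R'->C->plug->C

Answer: GDDGCGC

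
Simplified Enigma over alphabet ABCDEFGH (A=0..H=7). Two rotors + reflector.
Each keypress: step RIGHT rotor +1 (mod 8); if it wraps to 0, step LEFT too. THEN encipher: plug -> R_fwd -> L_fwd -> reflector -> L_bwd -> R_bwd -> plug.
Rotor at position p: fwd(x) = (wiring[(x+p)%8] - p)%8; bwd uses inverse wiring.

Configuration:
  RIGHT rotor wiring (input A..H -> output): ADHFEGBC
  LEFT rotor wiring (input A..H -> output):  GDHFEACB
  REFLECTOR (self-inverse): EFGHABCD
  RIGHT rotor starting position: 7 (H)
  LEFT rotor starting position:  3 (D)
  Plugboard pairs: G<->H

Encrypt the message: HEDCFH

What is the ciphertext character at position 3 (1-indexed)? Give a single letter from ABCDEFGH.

Char 1 ('H'): step: R->0, L->4 (L advanced); H->plug->G->R->B->L->E->refl->A->L'->A->R'->A->plug->A
Char 2 ('E'): step: R->1, L=4; E->plug->E->R->F->L->H->refl->D->L'->G->R'->B->plug->B
Char 3 ('D'): step: R->2, L=4; D->plug->D->R->E->L->C->refl->G->L'->C->R'->C->plug->C

C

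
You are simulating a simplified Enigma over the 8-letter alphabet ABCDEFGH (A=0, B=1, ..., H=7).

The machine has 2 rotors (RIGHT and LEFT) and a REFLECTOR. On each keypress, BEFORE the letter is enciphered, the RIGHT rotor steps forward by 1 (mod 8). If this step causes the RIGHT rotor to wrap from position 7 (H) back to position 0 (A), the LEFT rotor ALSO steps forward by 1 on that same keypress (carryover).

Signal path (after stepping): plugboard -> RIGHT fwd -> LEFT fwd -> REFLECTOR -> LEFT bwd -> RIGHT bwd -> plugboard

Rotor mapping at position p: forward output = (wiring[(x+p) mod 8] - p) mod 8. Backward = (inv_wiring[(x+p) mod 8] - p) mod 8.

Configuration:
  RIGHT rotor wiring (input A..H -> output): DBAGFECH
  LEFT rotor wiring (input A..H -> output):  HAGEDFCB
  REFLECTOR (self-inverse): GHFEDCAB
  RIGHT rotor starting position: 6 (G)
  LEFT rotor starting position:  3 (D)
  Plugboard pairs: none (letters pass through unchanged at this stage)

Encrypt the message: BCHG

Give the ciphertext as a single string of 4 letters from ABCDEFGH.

Char 1 ('B'): step: R->7, L=3; B->plug->B->R->E->L->G->refl->A->L'->B->R'->D->plug->D
Char 2 ('C'): step: R->0, L->4 (L advanced); C->plug->C->R->A->L->H->refl->B->L'->B->R'->B->plug->B
Char 3 ('H'): step: R->1, L=4; H->plug->H->R->C->L->G->refl->A->L'->H->R'->B->plug->B
Char 4 ('G'): step: R->2, L=4; G->plug->G->R->B->L->B->refl->H->L'->A->R'->E->plug->E

Answer: DBBE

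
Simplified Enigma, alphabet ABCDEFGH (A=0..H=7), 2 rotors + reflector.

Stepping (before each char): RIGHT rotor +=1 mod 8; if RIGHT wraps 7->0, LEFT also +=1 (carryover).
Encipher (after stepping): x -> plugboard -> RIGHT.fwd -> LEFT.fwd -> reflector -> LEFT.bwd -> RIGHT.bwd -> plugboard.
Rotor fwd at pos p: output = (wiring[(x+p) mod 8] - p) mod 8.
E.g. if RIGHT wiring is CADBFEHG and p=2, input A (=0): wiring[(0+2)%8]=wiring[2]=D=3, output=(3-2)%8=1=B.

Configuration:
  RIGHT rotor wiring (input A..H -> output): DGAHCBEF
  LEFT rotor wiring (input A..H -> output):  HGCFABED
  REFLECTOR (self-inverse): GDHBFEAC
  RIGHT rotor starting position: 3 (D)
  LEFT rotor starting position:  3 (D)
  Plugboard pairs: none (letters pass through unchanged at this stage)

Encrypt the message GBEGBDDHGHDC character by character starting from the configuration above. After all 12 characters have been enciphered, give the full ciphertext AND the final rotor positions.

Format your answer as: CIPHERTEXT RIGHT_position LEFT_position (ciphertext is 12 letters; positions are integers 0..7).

Answer: FCGBEEHGEFFB 7 4

Derivation:
Char 1 ('G'): step: R->4, L=3; G->plug->G->R->E->L->A->refl->G->L'->C->R'->F->plug->F
Char 2 ('B'): step: R->5, L=3; B->plug->B->R->H->L->H->refl->C->L'->A->R'->C->plug->C
Char 3 ('E'): step: R->6, L=3; E->plug->E->R->C->L->G->refl->A->L'->E->R'->G->plug->G
Char 4 ('G'): step: R->7, L=3; G->plug->G->R->C->L->G->refl->A->L'->E->R'->B->plug->B
Char 5 ('B'): step: R->0, L->4 (L advanced); B->plug->B->R->G->L->G->refl->A->L'->C->R'->E->plug->E
Char 6 ('D'): step: R->1, L=4; D->plug->D->R->B->L->F->refl->E->L'->A->R'->E->plug->E
Char 7 ('D'): step: R->2, L=4; D->plug->D->R->H->L->B->refl->D->L'->E->R'->H->plug->H
Char 8 ('H'): step: R->3, L=4; H->plug->H->R->F->L->C->refl->H->L'->D->R'->G->plug->G
Char 9 ('G'): step: R->4, L=4; G->plug->G->R->E->L->D->refl->B->L'->H->R'->E->plug->E
Char 10 ('H'): step: R->5, L=4; H->plug->H->R->F->L->C->refl->H->L'->D->R'->F->plug->F
Char 11 ('D'): step: R->6, L=4; D->plug->D->R->A->L->E->refl->F->L'->B->R'->F->plug->F
Char 12 ('C'): step: R->7, L=4; C->plug->C->R->H->L->B->refl->D->L'->E->R'->B->plug->B
Final: ciphertext=FCGBEEHGEFFB, RIGHT=7, LEFT=4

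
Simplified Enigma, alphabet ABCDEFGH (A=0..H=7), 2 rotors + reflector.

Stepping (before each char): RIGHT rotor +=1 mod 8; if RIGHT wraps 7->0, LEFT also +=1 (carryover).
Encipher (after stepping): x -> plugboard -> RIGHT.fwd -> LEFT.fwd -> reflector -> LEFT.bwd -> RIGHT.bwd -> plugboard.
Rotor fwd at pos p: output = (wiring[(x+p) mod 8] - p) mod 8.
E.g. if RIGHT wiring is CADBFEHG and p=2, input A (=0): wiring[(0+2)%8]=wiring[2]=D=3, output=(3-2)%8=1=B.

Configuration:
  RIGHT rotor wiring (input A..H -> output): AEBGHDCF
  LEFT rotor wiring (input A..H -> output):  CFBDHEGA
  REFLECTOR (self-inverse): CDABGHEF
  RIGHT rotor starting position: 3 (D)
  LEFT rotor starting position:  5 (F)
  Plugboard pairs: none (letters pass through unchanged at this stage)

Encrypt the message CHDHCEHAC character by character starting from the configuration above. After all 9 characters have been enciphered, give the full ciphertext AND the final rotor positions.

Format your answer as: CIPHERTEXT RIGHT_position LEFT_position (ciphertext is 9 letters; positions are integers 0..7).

Answer: GGHFAHAFE 4 6

Derivation:
Char 1 ('C'): step: R->4, L=5; C->plug->C->R->G->L->G->refl->E->L'->F->R'->G->plug->G
Char 2 ('H'): step: R->5, L=5; H->plug->H->R->C->L->D->refl->B->L'->B->R'->G->plug->G
Char 3 ('D'): step: R->6, L=5; D->plug->D->R->G->L->G->refl->E->L'->F->R'->H->plug->H
Char 4 ('H'): step: R->7, L=5; H->plug->H->R->D->L->F->refl->H->L'->A->R'->F->plug->F
Char 5 ('C'): step: R->0, L->6 (L advanced); C->plug->C->R->B->L->C->refl->A->L'->A->R'->A->plug->A
Char 6 ('E'): step: R->1, L=6; E->plug->E->R->C->L->E->refl->G->L'->H->R'->H->plug->H
Char 7 ('H'): step: R->2, L=6; H->plug->H->R->C->L->E->refl->G->L'->H->R'->A->plug->A
Char 8 ('A'): step: R->3, L=6; A->plug->A->R->D->L->H->refl->F->L'->F->R'->F->plug->F
Char 9 ('C'): step: R->4, L=6; C->plug->C->R->G->L->B->refl->D->L'->E->R'->E->plug->E
Final: ciphertext=GGHFAHAFE, RIGHT=4, LEFT=6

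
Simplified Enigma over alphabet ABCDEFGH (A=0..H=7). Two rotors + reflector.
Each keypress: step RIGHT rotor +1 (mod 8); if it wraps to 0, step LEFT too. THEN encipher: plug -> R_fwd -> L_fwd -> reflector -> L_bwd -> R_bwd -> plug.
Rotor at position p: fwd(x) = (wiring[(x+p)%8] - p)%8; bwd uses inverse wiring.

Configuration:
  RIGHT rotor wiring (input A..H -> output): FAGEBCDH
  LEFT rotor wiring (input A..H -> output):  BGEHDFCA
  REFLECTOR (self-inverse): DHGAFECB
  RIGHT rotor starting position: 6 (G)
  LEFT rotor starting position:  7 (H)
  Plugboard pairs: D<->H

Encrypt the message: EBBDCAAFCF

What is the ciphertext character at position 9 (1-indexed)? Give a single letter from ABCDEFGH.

Char 1 ('E'): step: R->7, L=7; E->plug->E->R->F->L->E->refl->F->L'->D->R'->G->plug->G
Char 2 ('B'): step: R->0, L->0 (L advanced); B->plug->B->R->A->L->B->refl->H->L'->D->R'->G->plug->G
Char 3 ('B'): step: R->1, L=0; B->plug->B->R->F->L->F->refl->E->L'->C->R'->F->plug->F
Char 4 ('D'): step: R->2, L=0; D->plug->H->R->G->L->C->refl->G->L'->B->R'->E->plug->E
Char 5 ('C'): step: R->3, L=0; C->plug->C->R->H->L->A->refl->D->L'->E->R'->E->plug->E
Char 6 ('A'): step: R->4, L=0; A->plug->A->R->F->L->F->refl->E->L'->C->R'->G->plug->G
Char 7 ('A'): step: R->5, L=0; A->plug->A->R->F->L->F->refl->E->L'->C->R'->C->plug->C
Char 8 ('F'): step: R->6, L=0; F->plug->F->R->G->L->C->refl->G->L'->B->R'->B->plug->B
Char 9 ('C'): step: R->7, L=0; C->plug->C->R->B->L->G->refl->C->L'->G->R'->B->plug->B

B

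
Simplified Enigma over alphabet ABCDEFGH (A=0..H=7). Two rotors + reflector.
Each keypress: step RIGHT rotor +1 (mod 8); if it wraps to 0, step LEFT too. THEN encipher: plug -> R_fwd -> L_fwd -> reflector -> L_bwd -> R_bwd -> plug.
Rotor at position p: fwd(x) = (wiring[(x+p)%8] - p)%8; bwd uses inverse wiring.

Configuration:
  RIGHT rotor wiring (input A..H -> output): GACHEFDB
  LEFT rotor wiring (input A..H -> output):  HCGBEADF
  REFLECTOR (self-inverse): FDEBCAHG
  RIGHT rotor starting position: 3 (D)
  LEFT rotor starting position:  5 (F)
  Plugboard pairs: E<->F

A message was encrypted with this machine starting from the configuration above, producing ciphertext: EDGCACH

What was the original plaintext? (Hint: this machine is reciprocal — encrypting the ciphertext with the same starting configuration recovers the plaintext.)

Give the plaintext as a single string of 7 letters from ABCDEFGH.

Answer: FHBBHBF

Derivation:
Char 1 ('E'): step: R->4, L=5; E->plug->F->R->E->L->F->refl->A->L'->C->R'->E->plug->F
Char 2 ('D'): step: R->5, L=5; D->plug->D->R->B->L->G->refl->H->L'->H->R'->H->plug->H
Char 3 ('G'): step: R->6, L=5; G->plug->G->R->G->L->E->refl->C->L'->D->R'->B->plug->B
Char 4 ('C'): step: R->7, L=5; C->plug->C->R->B->L->G->refl->H->L'->H->R'->B->plug->B
Char 5 ('A'): step: R->0, L->6 (L advanced); A->plug->A->R->G->L->G->refl->H->L'->B->R'->H->plug->H
Char 6 ('C'): step: R->1, L=6; C->plug->C->R->G->L->G->refl->H->L'->B->R'->B->plug->B
Char 7 ('H'): step: R->2, L=6; H->plug->H->R->G->L->G->refl->H->L'->B->R'->E->plug->F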